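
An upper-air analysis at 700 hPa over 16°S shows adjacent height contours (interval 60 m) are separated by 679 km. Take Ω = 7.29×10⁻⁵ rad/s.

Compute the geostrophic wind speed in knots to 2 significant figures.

Coriolis parameter at 16°S:
f = 2Ω sin φ = 2 × 7.29×10⁻⁵ × sin 16° = 4.02×10⁻⁵ s⁻¹
Height gradient: |∂Z/∂n| = 60 m / 679000 m = 8.84×10⁻⁵
On a pressure surface, geostrophic balance gives V_g = (g/f)|∂Z/∂n|:
V_g = 9.81 × 8.84×10⁻⁵ / 4.02×10⁻⁵ = 21.6 m/s
Converting: 21.6 m/s × 1.944 = 42 knots

42 knots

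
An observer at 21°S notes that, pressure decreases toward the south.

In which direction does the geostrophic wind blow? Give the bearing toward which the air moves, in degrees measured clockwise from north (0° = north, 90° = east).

The pressure-gradient force points toward the south (bearing 180°).
Geostrophic balance: in the Southern Hemisphere the Coriolis force deflects motion to the left, so the geostrophic wind blows 90° to the left of the pressure-gradient force (low pressure on the right).
Rotating 180° by 90° counterclockwise gives 090° — the wind blows toward the east.

090°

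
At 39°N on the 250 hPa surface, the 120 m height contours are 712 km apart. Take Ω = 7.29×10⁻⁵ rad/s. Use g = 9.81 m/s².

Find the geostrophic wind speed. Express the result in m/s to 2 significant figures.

Coriolis parameter at 39°N:
f = 2Ω sin φ = 2 × 7.29×10⁻⁵ × sin 39° = 9.18×10⁻⁵ s⁻¹
Height gradient: |∂Z/∂n| = 120 m / 712000 m = 1.69×10⁻⁴
On a pressure surface, geostrophic balance gives V_g = (g/f)|∂Z/∂n|:
V_g = 9.81 × 1.69×10⁻⁴ / 9.18×10⁻⁵ = 18.0 m/s

18 m/s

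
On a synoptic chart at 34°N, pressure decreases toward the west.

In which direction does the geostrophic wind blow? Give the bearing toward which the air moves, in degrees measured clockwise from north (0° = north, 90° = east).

The pressure-gradient force points toward the west (bearing 270°).
Geostrophic balance: in the Northern Hemisphere the Coriolis force deflects motion to the right, so the geostrophic wind blows 90° to the right of the pressure-gradient force (low pressure on the left).
Rotating 270° by 90° clockwise gives 000° — the wind blows toward the north.

000°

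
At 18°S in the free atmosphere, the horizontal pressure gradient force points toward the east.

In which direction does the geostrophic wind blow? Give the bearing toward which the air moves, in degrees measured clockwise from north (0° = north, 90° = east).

The pressure-gradient force points toward the east (bearing 090°).
Geostrophic balance: in the Southern Hemisphere the Coriolis force deflects motion to the left, so the geostrophic wind blows 90° to the left of the pressure-gradient force (low pressure on the right).
Rotating 090° by 90° counterclockwise gives 000° — the wind blows toward the north.

000°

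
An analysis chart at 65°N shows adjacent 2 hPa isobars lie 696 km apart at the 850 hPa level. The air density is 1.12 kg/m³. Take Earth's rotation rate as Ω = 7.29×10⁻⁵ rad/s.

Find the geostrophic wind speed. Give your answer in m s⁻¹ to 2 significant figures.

Coriolis parameter at 65°N:
f = 2Ω sin φ = 2 × 7.29×10⁻⁵ × sin 65° = 1.32×10⁻⁴ s⁻¹
Pressure gradient: |∂P/∂n| = 200 Pa / 696000 m = 2.87×10⁻⁴ Pa/m
Geostrophic balance (pressure-gradient force = Coriolis force):
V_g = (1/(fρ)) |∂P/∂n| = 2.87×10⁻⁴ / (1.32×10⁻⁴ × 1.12) = 1.94 m/s

1.9 m s⁻¹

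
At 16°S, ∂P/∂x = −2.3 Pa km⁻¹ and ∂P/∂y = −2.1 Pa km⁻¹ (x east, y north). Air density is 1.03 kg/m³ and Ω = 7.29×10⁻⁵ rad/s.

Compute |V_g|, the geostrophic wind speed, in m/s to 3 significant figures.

75.2 m/s

Coriolis parameter at 16°S:
f = 2Ω sin φ = 2 × 7.29×10⁻⁵ × sin 16° = 4.02×10⁻⁵ s⁻¹
In the Southern Hemisphere f is negative: f = −4.02×10⁻⁵ s⁻¹.
Component geostrophic relations (x east, y north):
u_g = −(1/(fρ)) ∂P/∂y,  v_g = (1/(fρ)) ∂P/∂x
u_g = −(−2.1×10⁻³)/(−4.02×10⁻⁵ × 1.03) = −50.7 m/s;  v_g = (−2.3×10⁻³)/(−4.02×10⁻⁵ × 1.03) = 55.6 m/s
|V_g| = √(u_g² + v_g²) = 75.2 m/s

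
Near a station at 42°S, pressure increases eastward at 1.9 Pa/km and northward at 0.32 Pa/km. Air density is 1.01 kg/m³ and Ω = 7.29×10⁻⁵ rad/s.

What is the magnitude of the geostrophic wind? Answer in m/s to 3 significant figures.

19.6 m/s

Coriolis parameter at 42°S:
f = 2Ω sin φ = 2 × 7.29×10⁻⁵ × sin 42° = 9.76×10⁻⁵ s⁻¹
In the Southern Hemisphere f is negative: f = −9.76×10⁻⁵ s⁻¹.
Component geostrophic relations (x east, y north):
u_g = −(1/(fρ)) ∂P/∂y,  v_g = (1/(fρ)) ∂P/∂x
u_g = −(0.32×10⁻³)/(−9.76×10⁻⁵ × 1.01) = 3.25 m/s;  v_g = (1.9×10⁻³)/(−9.76×10⁻⁵ × 1.01) = −19.3 m/s
|V_g| = √(u_g² + v_g²) = 19.6 m/s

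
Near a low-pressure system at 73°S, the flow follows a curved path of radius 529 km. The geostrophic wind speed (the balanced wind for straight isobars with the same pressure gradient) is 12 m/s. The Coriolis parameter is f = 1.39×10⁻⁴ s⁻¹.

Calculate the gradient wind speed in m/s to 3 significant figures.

10.5 m/s

Around a low, centrifugal force acts outward with Coriolis, so pressure-gradient force balances both:
(1/ρ)|∂P/∂n| = fV + V²/R  →  V² + fR·V − fR·V_g = 0
With fR = 1.39×10⁻⁴ × 529×10³ m = 73.5 m/s:
V = [−fR + √((fR)² + 4 fR V_g)]/2 = [−73.5 + √(73.5² + 4×73.5×12)]/2 = 10.5 m/s
Subgeostrophic (V < V_g = 12 m/s), as expected around a low.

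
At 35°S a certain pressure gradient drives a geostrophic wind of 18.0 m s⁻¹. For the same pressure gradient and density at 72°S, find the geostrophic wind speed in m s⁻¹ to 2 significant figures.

With the same pressure gradient and density, V_g ∝ 1/f ∝ 1/sin φ.
V₂ = V₁ · sin φ₁ / sin φ₂ = 18.0 × sin 35° / sin 72°
V₂ = 18.0 × 0.5736/0.9511 = 11 m s⁻¹

11 m s⁻¹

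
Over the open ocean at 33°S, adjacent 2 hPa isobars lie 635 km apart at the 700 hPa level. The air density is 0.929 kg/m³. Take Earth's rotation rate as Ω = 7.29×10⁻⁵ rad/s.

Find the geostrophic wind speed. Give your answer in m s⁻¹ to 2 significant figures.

Coriolis parameter at 33°S:
f = 2Ω sin φ = 2 × 7.29×10⁻⁵ × sin 33° = 7.94×10⁻⁵ s⁻¹
Pressure gradient: |∂P/∂n| = 200 Pa / 635000 m = 3.15×10⁻⁴ Pa/m
Geostrophic balance (pressure-gradient force = Coriolis force):
V_g = (1/(fρ)) |∂P/∂n| = 3.15×10⁻⁴ / (7.94×10⁻⁵ × 0.929) = 4.27 m/s

4.3 m s⁻¹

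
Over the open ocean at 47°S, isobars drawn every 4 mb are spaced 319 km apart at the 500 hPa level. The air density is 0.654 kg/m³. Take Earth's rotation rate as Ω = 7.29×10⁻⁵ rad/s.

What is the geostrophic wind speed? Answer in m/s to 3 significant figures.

Coriolis parameter at 47°S:
f = 2Ω sin φ = 2 × 7.29×10⁻⁵ × sin 47° = 1.07×10⁻⁴ s⁻¹
Pressure gradient: |∂P/∂n| = 400 Pa / 319000 m = 1.25×10⁻³ Pa/m
Geostrophic balance (pressure-gradient force = Coriolis force):
V_g = (1/(fρ)) |∂P/∂n| = 1.25×10⁻³ / (1.07×10⁻⁴ × 0.654) = 18.0 m/s

18.0 m/s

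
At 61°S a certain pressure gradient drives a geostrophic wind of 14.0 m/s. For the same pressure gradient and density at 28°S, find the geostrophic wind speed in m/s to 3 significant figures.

With the same pressure gradient and density, V_g ∝ 1/f ∝ 1/sin φ.
V₂ = V₁ · sin φ₁ / sin φ₂ = 14.0 × sin 61° / sin 28°
V₂ = 14.0 × 0.8746/0.4695 = 26.1 m/s

26.1 m/s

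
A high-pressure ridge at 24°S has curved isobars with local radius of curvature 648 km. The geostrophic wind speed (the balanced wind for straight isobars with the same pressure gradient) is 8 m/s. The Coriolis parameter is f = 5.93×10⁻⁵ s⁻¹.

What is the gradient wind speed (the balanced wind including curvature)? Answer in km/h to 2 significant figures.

Around a high, pressure-gradient force acts outward with centrifugal, so Coriolis balances both:
fV = (1/ρ)|∂P/∂n| + V²/R  →  V² − fR·V + fR·V_g = 0
With fR = 5.93×10⁻⁵ × 648×10³ m = 38.4 m/s:
V = [fR − √((fR)² − 4 fR V_g)]/2 = [38.4 − √(38.4² − 4×38.4×8)]/2 = 11.4 m/s
Supergeostrophic (V > V_g = 8 m/s), as expected around a high.
Converting: 11.4 m/s × 3.6 = 41 km/h

41 km/h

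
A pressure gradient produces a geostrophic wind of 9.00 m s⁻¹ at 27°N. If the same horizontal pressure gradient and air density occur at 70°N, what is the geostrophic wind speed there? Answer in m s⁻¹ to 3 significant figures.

4.35 m s⁻¹

With the same pressure gradient and density, V_g ∝ 1/f ∝ 1/sin φ.
V₂ = V₁ · sin φ₁ / sin φ₂ = 9.00 × sin 27° / sin 70°
V₂ = 9.00 × 0.4540/0.9397 = 4.35 m s⁻¹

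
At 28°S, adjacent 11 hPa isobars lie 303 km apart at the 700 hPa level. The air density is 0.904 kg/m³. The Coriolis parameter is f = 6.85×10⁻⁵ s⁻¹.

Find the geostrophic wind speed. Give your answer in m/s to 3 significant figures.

Pressure gradient: |∂P/∂n| = 1100 Pa / 303000 m = 3.63×10⁻³ Pa/m
Geostrophic balance (pressure-gradient force = Coriolis force):
V_g = (1/(fρ)) |∂P/∂n| = 3.63×10⁻³ / (6.85×10⁻⁵ × 0.904) = 58.6 m/s

58.6 m/s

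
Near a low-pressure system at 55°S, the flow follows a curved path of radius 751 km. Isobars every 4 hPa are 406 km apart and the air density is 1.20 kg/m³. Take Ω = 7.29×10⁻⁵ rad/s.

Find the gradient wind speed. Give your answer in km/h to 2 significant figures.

23 km/h

Coriolis parameter at 55°S:
f = 2Ω sin φ = 2 × 7.29×10⁻⁵ × sin 55° = 1.19×10⁻⁴ s⁻¹
Pressure gradient: |∂P/∂n| = 400 Pa / 406000 m = 9.85×10⁻⁴ Pa/m
Geostrophic speed: V_g = |∂P/∂n|/(fρ) = 9.85×10⁻⁴/(1.19×10⁻⁴ × 1.20) = 6.87 m/s
Around a low, centrifugal force acts outward with Coriolis, so pressure-gradient force balances both:
(1/ρ)|∂P/∂n| = fV + V²/R  →  V² + fR·V − fR·V_g = 0
With fR = 1.19×10⁻⁴ × 751×10³ m = 89.7 m/s:
V = [−fR + √((fR)² + 4 fR V_g)]/2 = [−89.7 + √(89.7² + 4×89.7×6.87)]/2 = 6.42 m/s
Subgeostrophic (V < V_g = 6.87 m/s), as expected around a low.
Converting: 6.42 m/s × 3.6 = 23 km/h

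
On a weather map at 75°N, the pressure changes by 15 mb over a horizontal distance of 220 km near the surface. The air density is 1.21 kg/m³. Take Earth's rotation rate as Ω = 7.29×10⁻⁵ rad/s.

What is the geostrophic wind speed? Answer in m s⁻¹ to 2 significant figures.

Coriolis parameter at 75°N:
f = 2Ω sin φ = 2 × 7.29×10⁻⁵ × sin 75° = 1.41×10⁻⁴ s⁻¹
Pressure gradient: |∂P/∂n| = 1500 Pa / 220000 m = 6.82×10⁻³ Pa/m
Geostrophic balance (pressure-gradient force = Coriolis force):
V_g = (1/(fρ)) |∂P/∂n| = 6.82×10⁻³ / (1.41×10⁻⁴ × 1.21) = 40.0 m/s

40 m s⁻¹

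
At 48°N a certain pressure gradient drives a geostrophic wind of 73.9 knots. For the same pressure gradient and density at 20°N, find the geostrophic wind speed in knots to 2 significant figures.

160 knots

With the same pressure gradient and density, V_g ∝ 1/f ∝ 1/sin φ.
V₂ = V₁ · sin φ₁ / sin φ₂ = 73.9 × sin 48° / sin 20°
V₂ = 73.9 × 0.7431/0.3420 = 160 knots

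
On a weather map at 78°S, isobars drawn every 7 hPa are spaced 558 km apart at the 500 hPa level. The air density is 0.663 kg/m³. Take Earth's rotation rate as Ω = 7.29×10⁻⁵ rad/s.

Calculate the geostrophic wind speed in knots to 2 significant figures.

Coriolis parameter at 78°S:
f = 2Ω sin φ = 2 × 7.29×10⁻⁵ × sin 78° = 1.43×10⁻⁴ s⁻¹
Pressure gradient: |∂P/∂n| = 700 Pa / 558000 m = 1.25×10⁻³ Pa/m
Geostrophic balance (pressure-gradient force = Coriolis force):
V_g = (1/(fρ)) |∂P/∂n| = 1.25×10⁻³ / (1.43×10⁻⁴ × 0.663) = 13.3 m/s
Converting: 13.3 m/s × 1.944 = 26 knots

26 knots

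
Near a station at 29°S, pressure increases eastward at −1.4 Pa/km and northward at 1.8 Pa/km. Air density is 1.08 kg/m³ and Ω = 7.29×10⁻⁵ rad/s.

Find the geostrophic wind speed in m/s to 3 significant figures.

Coriolis parameter at 29°S:
f = 2Ω sin φ = 2 × 7.29×10⁻⁵ × sin 29° = 7.07×10⁻⁵ s⁻¹
In the Southern Hemisphere f is negative: f = −7.07×10⁻⁵ s⁻¹.
Component geostrophic relations (x east, y north):
u_g = −(1/(fρ)) ∂P/∂y,  v_g = (1/(fρ)) ∂P/∂x
u_g = −(1.8×10⁻³)/(−7.07×10⁻⁵ × 1.08) = 23.6 m/s;  v_g = (−1.4×10⁻³)/(−7.07×10⁻⁵ × 1.08) = 18.3 m/s
|V_g| = √(u_g² + v_g²) = 29.9 m/s

29.9 m/s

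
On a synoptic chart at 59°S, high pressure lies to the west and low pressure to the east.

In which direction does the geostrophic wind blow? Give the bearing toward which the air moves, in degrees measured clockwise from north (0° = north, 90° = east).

The pressure-gradient force points toward the east (bearing 090°).
Geostrophic balance: in the Southern Hemisphere the Coriolis force deflects motion to the left, so the geostrophic wind blows 90° to the left of the pressure-gradient force (low pressure on the right).
Rotating 090° by 90° counterclockwise gives 000° — the wind blows toward the north.

000°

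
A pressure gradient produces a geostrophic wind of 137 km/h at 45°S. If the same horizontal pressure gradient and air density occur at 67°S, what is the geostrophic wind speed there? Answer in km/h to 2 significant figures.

110 km/h

With the same pressure gradient and density, V_g ∝ 1/f ∝ 1/sin φ.
V₂ = V₁ · sin φ₁ / sin φ₂ = 137 × sin 45° / sin 67°
V₂ = 137 × 0.7071/0.9205 = 110 km/h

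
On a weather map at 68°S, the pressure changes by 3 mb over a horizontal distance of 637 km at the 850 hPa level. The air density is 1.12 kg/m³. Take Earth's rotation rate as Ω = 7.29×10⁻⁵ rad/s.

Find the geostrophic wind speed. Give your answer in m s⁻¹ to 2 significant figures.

Coriolis parameter at 68°S:
f = 2Ω sin φ = 2 × 7.29×10⁻⁵ × sin 68° = 1.35×10⁻⁴ s⁻¹
Pressure gradient: |∂P/∂n| = 300 Pa / 637000 m = 4.71×10⁻⁴ Pa/m
Geostrophic balance (pressure-gradient force = Coriolis force):
V_g = (1/(fρ)) |∂P/∂n| = 4.71×10⁻⁴ / (1.35×10⁻⁴ × 1.12) = 3.11 m/s

3.1 m s⁻¹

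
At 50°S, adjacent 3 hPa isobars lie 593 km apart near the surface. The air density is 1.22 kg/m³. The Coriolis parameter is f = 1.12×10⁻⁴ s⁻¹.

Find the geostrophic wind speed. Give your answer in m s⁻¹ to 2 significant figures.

Pressure gradient: |∂P/∂n| = 300 Pa / 593000 m = 5.06×10⁻⁴ Pa/m
Geostrophic balance (pressure-gradient force = Coriolis force):
V_g = (1/(fρ)) |∂P/∂n| = 5.06×10⁻⁴ / (1.12×10⁻⁴ × 1.22) = 3.70 m/s

3.7 m s⁻¹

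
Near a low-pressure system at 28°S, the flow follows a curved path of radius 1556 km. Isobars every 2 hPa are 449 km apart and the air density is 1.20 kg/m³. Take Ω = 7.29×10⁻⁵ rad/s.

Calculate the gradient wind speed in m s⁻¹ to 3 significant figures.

Coriolis parameter at 28°S:
f = 2Ω sin φ = 2 × 7.29×10⁻⁵ × sin 28° = 6.84×10⁻⁵ s⁻¹
Pressure gradient: |∂P/∂n| = 200 Pa / 449000 m = 4.45×10⁻⁴ Pa/m
Geostrophic speed: V_g = |∂P/∂n|/(fρ) = 4.45×10⁻⁴/(6.84×10⁻⁵ × 1.20) = 5.42 m/s
Around a low, centrifugal force acts outward with Coriolis, so pressure-gradient force balances both:
(1/ρ)|∂P/∂n| = fV + V²/R  →  V² + fR·V − fR·V_g = 0
With fR = 6.84×10⁻⁵ × 1556×10³ m = 107 m/s:
V = [−fR + √((fR)² + 4 fR V_g)]/2 = [−107 + √(107² + 4×107×5.42)]/2 = 5.17 m/s
Subgeostrophic (V < V_g = 5.42 m/s), as expected around a low.

5.17 m s⁻¹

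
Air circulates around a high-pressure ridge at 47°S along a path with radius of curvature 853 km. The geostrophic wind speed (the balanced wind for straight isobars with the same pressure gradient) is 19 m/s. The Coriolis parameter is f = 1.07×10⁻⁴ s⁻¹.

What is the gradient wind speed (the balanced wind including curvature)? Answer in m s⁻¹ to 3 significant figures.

27.0 m s⁻¹

Around a high, pressure-gradient force acts outward with centrifugal, so Coriolis balances both:
fV = (1/ρ)|∂P/∂n| + V²/R  →  V² − fR·V + fR·V_g = 0
With fR = 1.07×10⁻⁴ × 853×10³ m = 91.3 m/s:
V = [fR − √((fR)² − 4 fR V_g)]/2 = [91.3 − √(91.3² − 4×91.3×19)]/2 = 27 m/s
Supergeostrophic (V > V_g = 19 m/s), as expected around a high.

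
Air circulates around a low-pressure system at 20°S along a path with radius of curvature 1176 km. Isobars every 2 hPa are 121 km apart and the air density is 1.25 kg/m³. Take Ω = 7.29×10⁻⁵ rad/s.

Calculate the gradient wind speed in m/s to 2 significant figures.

20 m/s

Coriolis parameter at 20°S:
f = 2Ω sin φ = 2 × 7.29×10⁻⁵ × sin 20° = 4.99×10⁻⁵ s⁻¹
Pressure gradient: |∂P/∂n| = 200 Pa / 121000 m = 1.65×10⁻³ Pa/m
Geostrophic speed: V_g = |∂P/∂n|/(fρ) = 1.65×10⁻³/(4.99×10⁻⁵ × 1.25) = 26.5 m/s
Around a low, centrifugal force acts outward with Coriolis, so pressure-gradient force balances both:
(1/ρ)|∂P/∂n| = fV + V²/R  →  V² + fR·V − fR·V_g = 0
With fR = 4.99×10⁻⁵ × 1176×10³ m = 58.6 m/s:
V = [−fR + √((fR)² + 4 fR V_g)]/2 = [−58.6 + √(58.6² + 4×58.6×26.5)]/2 = 19.8 m/s
Subgeostrophic (V < V_g = 26.5 m/s), as expected around a low.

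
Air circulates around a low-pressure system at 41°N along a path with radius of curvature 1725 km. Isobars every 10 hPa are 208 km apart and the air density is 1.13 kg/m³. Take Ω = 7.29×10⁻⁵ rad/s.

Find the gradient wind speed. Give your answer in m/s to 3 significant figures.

36.4 m/s

Coriolis parameter at 41°N:
f = 2Ω sin φ = 2 × 7.29×10⁻⁵ × sin 41° = 9.57×10⁻⁵ s⁻¹
Pressure gradient: |∂P/∂n| = 1000 Pa / 208000 m = 4.81×10⁻³ Pa/m
Geostrophic speed: V_g = |∂P/∂n|/(fρ) = 4.81×10⁻³/(9.57×10⁻⁵ × 1.13) = 44.5 m/s
Around a low, centrifugal force acts outward with Coriolis, so pressure-gradient force balances both:
(1/ρ)|∂P/∂n| = fV + V²/R  →  V² + fR·V − fR·V_g = 0
With fR = 9.57×10⁻⁵ × 1725×10³ m = 165 m/s:
V = [−fR + √((fR)² + 4 fR V_g)]/2 = [−165 + √(165² + 4×165×44.5)]/2 = 36.4 m/s
Subgeostrophic (V < V_g = 44.5 m/s), as expected around a low.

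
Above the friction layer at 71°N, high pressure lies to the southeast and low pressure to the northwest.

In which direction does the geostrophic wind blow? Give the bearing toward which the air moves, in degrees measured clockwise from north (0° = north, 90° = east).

045°

The pressure-gradient force points toward the northwest (bearing 315°).
Geostrophic balance: in the Northern Hemisphere the Coriolis force deflects motion to the right, so the geostrophic wind blows 90° to the right of the pressure-gradient force (low pressure on the left).
Rotating 315° by 90° clockwise gives 045° — the wind blows toward the northeast.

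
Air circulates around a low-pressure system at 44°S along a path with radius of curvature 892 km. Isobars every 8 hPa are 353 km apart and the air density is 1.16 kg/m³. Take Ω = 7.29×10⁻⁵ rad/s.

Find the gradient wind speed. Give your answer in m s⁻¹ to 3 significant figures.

Coriolis parameter at 44°S:
f = 2Ω sin φ = 2 × 7.29×10⁻⁵ × sin 44° = 1.01×10⁻⁴ s⁻¹
Pressure gradient: |∂P/∂n| = 800 Pa / 353000 m = 2.27×10⁻³ Pa/m
Geostrophic speed: V_g = |∂P/∂n|/(fρ) = 2.27×10⁻³/(1.01×10⁻⁴ × 1.16) = 19.3 m/s
Around a low, centrifugal force acts outward with Coriolis, so pressure-gradient force balances both:
(1/ρ)|∂P/∂n| = fV + V²/R  →  V² + fR·V − fR·V_g = 0
With fR = 1.01×10⁻⁴ × 892×10³ m = 90.3 m/s:
V = [−fR + √((fR)² + 4 fR V_g)]/2 = [−90.3 + √(90.3² + 4×90.3×19.3)]/2 = 16.3 m/s
Subgeostrophic (V < V_g = 19.3 m/s), as expected around a low.

16.3 m s⁻¹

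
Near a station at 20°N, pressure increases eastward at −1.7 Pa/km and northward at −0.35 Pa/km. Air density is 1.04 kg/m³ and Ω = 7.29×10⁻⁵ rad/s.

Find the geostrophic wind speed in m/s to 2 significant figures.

Coriolis parameter at 20°N:
f = 2Ω sin φ = 2 × 7.29×10⁻⁵ × sin 20° = 4.99×10⁻⁵ s⁻¹
Component geostrophic relations (x east, y north):
u_g = −(1/(fρ)) ∂P/∂y,  v_g = (1/(fρ)) ∂P/∂x
u_g = −(−0.35×10⁻³)/(4.99×10⁻⁵ × 1.04) = 6.75 m/s;  v_g = (−1.7×10⁻³)/(4.99×10⁻⁵ × 1.04) = −32.8 m/s
|V_g| = √(u_g² + v_g²) = 33.5 m/s

33 m/s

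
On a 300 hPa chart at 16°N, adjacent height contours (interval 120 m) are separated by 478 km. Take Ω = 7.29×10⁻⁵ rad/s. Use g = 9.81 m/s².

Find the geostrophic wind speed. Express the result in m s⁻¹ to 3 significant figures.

Coriolis parameter at 16°N:
f = 2Ω sin φ = 2 × 7.29×10⁻⁵ × sin 16° = 4.02×10⁻⁵ s⁻¹
Height gradient: |∂Z/∂n| = 120 m / 478000 m = 2.51×10⁻⁴
On a pressure surface, geostrophic balance gives V_g = (g/f)|∂Z/∂n|:
V_g = 9.81 × 2.51×10⁻⁴ / 4.02×10⁻⁵ = 61.3 m/s

61.3 m s⁻¹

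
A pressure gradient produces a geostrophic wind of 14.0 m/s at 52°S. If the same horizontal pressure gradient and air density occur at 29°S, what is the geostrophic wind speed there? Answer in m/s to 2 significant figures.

With the same pressure gradient and density, V_g ∝ 1/f ∝ 1/sin φ.
V₂ = V₁ · sin φ₁ / sin φ₂ = 14.0 × sin 52° / sin 29°
V₂ = 14.0 × 0.7880/0.4848 = 23 m/s

23 m/s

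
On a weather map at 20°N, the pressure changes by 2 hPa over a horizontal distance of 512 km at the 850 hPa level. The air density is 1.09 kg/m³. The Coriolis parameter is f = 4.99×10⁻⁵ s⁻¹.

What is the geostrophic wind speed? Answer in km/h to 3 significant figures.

25.9 km/h

Pressure gradient: |∂P/∂n| = 200 Pa / 512000 m = 3.91×10⁻⁴ Pa/m
Geostrophic balance (pressure-gradient force = Coriolis force):
V_g = (1/(fρ)) |∂P/∂n| = 3.91×10⁻⁴ / (4.99×10⁻⁵ × 1.09) = 7.18 m/s
Converting: 7.18 m/s × 3.6 = 25.9 km/h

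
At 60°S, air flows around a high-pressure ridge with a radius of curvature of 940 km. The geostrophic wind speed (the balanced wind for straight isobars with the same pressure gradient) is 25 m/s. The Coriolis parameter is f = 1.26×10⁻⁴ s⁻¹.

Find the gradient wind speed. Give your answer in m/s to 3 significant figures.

Around a high, pressure-gradient force acts outward with centrifugal, so Coriolis balances both:
fV = (1/ρ)|∂P/∂n| + V²/R  →  V² − fR·V + fR·V_g = 0
With fR = 1.26×10⁻⁴ × 940×10³ m = 118 m/s:
V = [fR − √((fR)² − 4 fR V_g)]/2 = [118 − √(118² − 4×118×25)]/2 = 35.9 m/s
Supergeostrophic (V > V_g = 25 m/s), as expected around a high.

35.9 m/s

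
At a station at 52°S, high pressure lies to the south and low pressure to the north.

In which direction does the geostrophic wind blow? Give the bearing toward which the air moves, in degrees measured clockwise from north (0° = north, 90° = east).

The pressure-gradient force points toward the north (bearing 000°).
Geostrophic balance: in the Southern Hemisphere the Coriolis force deflects motion to the left, so the geostrophic wind blows 90° to the left of the pressure-gradient force (low pressure on the right).
Rotating 000° by 90° counterclockwise gives 270° — the wind blows toward the west.

270°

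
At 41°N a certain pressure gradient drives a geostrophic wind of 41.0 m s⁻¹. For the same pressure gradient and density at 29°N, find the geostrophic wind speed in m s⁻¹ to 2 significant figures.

With the same pressure gradient and density, V_g ∝ 1/f ∝ 1/sin φ.
V₂ = V₁ · sin φ₁ / sin φ₂ = 41.0 × sin 41° / sin 29°
V₂ = 41.0 × 0.6561/0.4848 = 55 m s⁻¹

55 m s⁻¹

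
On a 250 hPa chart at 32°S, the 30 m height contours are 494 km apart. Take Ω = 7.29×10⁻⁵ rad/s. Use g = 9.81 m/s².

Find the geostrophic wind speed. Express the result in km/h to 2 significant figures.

28 km/h

Coriolis parameter at 32°S:
f = 2Ω sin φ = 2 × 7.29×10⁻⁵ × sin 32° = 7.73×10⁻⁵ s⁻¹
Height gradient: |∂Z/∂n| = 30 m / 494000 m = 6.07×10⁻⁵
On a pressure surface, geostrophic balance gives V_g = (g/f)|∂Z/∂n|:
V_g = 9.81 × 6.07×10⁻⁵ / 7.73×10⁻⁵ = 7.71 m/s
Converting: 7.71 m/s × 3.6 = 28 km/h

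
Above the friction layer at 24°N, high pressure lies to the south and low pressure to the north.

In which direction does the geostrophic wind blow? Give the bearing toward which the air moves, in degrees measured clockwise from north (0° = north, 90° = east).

The pressure-gradient force points toward the north (bearing 000°).
Geostrophic balance: in the Northern Hemisphere the Coriolis force deflects motion to the right, so the geostrophic wind blows 90° to the right of the pressure-gradient force (low pressure on the left).
Rotating 000° by 90° clockwise gives 090° — the wind blows toward the east.

090°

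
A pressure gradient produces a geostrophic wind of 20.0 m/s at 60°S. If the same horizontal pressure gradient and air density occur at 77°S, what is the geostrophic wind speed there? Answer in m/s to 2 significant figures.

With the same pressure gradient and density, V_g ∝ 1/f ∝ 1/sin φ.
V₂ = V₁ · sin φ₁ / sin φ₂ = 20.0 × sin 60° / sin 77°
V₂ = 20.0 × 0.8660/0.9744 = 18 m/s

18 m/s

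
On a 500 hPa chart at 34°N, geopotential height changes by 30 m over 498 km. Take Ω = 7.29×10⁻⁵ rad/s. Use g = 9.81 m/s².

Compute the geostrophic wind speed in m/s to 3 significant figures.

7.25 m/s

Coriolis parameter at 34°N:
f = 2Ω sin φ = 2 × 7.29×10⁻⁵ × sin 34° = 8.15×10⁻⁵ s⁻¹
Height gradient: |∂Z/∂n| = 30 m / 498000 m = 6.02×10⁻⁵
On a pressure surface, geostrophic balance gives V_g = (g/f)|∂Z/∂n|:
V_g = 9.81 × 6.02×10⁻⁵ / 8.15×10⁻⁵ = 7.25 m/s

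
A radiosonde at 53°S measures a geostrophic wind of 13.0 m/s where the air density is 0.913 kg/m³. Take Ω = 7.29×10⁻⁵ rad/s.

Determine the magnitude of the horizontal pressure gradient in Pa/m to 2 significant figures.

1.4×10⁻³ Pa/m

Coriolis parameter at 53°S:
f = 2Ω sin φ = 2 × 7.29×10⁻⁵ × sin 53° = 1.16×10⁻⁴ s⁻¹
Geostrophic balance rearranged: |∂P/∂n| = f ρ V_g
|∂P/∂n| = 1.16×10⁻⁴ × 0.913 × 13.0 = 1.38×10⁻³ Pa/m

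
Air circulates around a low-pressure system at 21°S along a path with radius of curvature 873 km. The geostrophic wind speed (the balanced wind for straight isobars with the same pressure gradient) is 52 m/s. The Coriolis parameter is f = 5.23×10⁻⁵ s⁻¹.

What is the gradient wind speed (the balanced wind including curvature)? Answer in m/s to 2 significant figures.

Around a low, centrifugal force acts outward with Coriolis, so pressure-gradient force balances both:
(1/ρ)|∂P/∂n| = fV + V²/R  →  V² + fR·V − fR·V_g = 0
With fR = 5.23×10⁻⁵ × 873×10³ m = 45.7 m/s:
V = [−fR + √((fR)² + 4 fR V_g)]/2 = [−45.7 + √(45.7² + 4×45.7×52)]/2 = 31 m/s
Subgeostrophic (V < V_g = 52 m/s), as expected around a low.

31 m/s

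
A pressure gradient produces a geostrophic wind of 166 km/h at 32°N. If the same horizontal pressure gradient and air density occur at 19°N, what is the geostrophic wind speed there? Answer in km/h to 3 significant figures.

270 km/h

With the same pressure gradient and density, V_g ∝ 1/f ∝ 1/sin φ.
V₂ = V₁ · sin φ₁ / sin φ₂ = 166 × sin 32° / sin 19°
V₂ = 166 × 0.5299/0.3256 = 270 km/h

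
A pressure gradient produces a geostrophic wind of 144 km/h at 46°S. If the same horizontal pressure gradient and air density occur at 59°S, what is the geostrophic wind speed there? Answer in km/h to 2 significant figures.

With the same pressure gradient and density, V_g ∝ 1/f ∝ 1/sin φ.
V₂ = V₁ · sin φ₁ / sin φ₂ = 144 × sin 46° / sin 59°
V₂ = 144 × 0.7193/0.8572 = 120 km/h

120 km/h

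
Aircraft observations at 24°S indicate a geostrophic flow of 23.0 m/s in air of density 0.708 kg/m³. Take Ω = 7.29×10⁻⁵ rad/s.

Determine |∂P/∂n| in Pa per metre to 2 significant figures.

9.7×10⁻⁴ Pa/m

Coriolis parameter at 24°S:
f = 2Ω sin φ = 2 × 7.29×10⁻⁵ × sin 24° = 5.93×10⁻⁵ s⁻¹
Geostrophic balance rearranged: |∂P/∂n| = f ρ V_g
|∂P/∂n| = 5.93×10⁻⁵ × 0.708 × 23.0 = 9.66×10⁻⁴ Pa/m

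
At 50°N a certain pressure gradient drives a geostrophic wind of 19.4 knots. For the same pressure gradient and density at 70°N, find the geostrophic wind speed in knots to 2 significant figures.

With the same pressure gradient and density, V_g ∝ 1/f ∝ 1/sin φ.
V₂ = V₁ · sin φ₁ / sin φ₂ = 19.4 × sin 50° / sin 70°
V₂ = 19.4 × 0.7660/0.9397 = 16 knots

16 knots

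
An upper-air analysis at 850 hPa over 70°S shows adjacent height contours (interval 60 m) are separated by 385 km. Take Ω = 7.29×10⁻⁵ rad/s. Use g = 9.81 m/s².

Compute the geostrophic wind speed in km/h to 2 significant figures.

40 km/h

Coriolis parameter at 70°S:
f = 2Ω sin φ = 2 × 7.29×10⁻⁵ × sin 70° = 1.37×10⁻⁴ s⁻¹
Height gradient: |∂Z/∂n| = 60 m / 385000 m = 1.56×10⁻⁴
On a pressure surface, geostrophic balance gives V_g = (g/f)|∂Z/∂n|:
V_g = 9.81 × 1.56×10⁻⁴ / 1.37×10⁻⁴ = 11.2 m/s
Converting: 11.2 m/s × 3.6 = 40 km/h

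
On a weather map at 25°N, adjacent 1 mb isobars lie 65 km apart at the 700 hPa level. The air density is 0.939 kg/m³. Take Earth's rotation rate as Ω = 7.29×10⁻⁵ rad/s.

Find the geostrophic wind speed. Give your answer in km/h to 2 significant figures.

Coriolis parameter at 25°N:
f = 2Ω sin φ = 2 × 7.29×10⁻⁵ × sin 25° = 6.16×10⁻⁵ s⁻¹
Pressure gradient: |∂P/∂n| = 100 Pa / 65000 m = 1.54×10⁻³ Pa/m
Geostrophic balance (pressure-gradient force = Coriolis force):
V_g = (1/(fρ)) |∂P/∂n| = 1.54×10⁻³ / (6.16×10⁻⁵ × 0.939) = 26.6 m/s
Converting: 26.6 m/s × 3.6 = 96 km/h

96 km/h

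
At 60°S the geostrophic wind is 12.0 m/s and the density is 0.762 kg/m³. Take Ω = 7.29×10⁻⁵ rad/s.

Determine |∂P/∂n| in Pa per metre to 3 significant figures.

1.15×10⁻³ Pa/m

Coriolis parameter at 60°S:
f = 2Ω sin φ = 2 × 7.29×10⁻⁵ × sin 60° = 1.26×10⁻⁴ s⁻¹
Geostrophic balance rearranged: |∂P/∂n| = f ρ V_g
|∂P/∂n| = 1.26×10⁻⁴ × 0.762 × 12.0 = 1.15×10⁻³ Pa/m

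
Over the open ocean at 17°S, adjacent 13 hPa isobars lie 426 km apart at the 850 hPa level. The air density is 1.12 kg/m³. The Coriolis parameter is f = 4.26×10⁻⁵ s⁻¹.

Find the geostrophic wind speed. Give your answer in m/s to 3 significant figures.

Pressure gradient: |∂P/∂n| = 1300 Pa / 426000 m = 3.05×10⁻³ Pa/m
Geostrophic balance (pressure-gradient force = Coriolis force):
V_g = (1/(fρ)) |∂P/∂n| = 3.05×10⁻³ / (4.26×10⁻⁵ × 1.12) = 64.0 m/s

64.0 m/s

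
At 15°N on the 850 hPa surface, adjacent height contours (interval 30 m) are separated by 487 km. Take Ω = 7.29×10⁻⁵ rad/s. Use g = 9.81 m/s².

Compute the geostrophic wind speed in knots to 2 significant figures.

31 knots

Coriolis parameter at 15°N:
f = 2Ω sin φ = 2 × 7.29×10⁻⁵ × sin 15° = 3.77×10⁻⁵ s⁻¹
Height gradient: |∂Z/∂n| = 30 m / 487000 m = 6.16×10⁻⁵
On a pressure surface, geostrophic balance gives V_g = (g/f)|∂Z/∂n|:
V_g = 9.81 × 6.16×10⁻⁵ / 3.77×10⁻⁵ = 16.0 m/s
Converting: 16.0 m/s × 1.944 = 31 knots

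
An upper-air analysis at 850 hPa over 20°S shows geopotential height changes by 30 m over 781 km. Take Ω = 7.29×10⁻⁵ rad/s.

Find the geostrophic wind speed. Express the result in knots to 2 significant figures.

15 knots

Coriolis parameter at 20°S:
f = 2Ω sin φ = 2 × 7.29×10⁻⁵ × sin 20° = 4.99×10⁻⁵ s⁻¹
Height gradient: |∂Z/∂n| = 30 m / 781000 m = 3.84×10⁻⁵
On a pressure surface, geostrophic balance gives V_g = (g/f)|∂Z/∂n|:
V_g = 9.81 × 3.84×10⁻⁵ / 4.99×10⁻⁵ = 7.56 m/s
Converting: 7.56 m/s × 1.944 = 15 knots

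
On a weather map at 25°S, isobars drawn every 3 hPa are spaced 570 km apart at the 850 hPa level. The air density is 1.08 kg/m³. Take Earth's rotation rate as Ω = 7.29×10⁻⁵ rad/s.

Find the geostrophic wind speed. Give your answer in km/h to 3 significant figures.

Coriolis parameter at 25°S:
f = 2Ω sin φ = 2 × 7.29×10⁻⁵ × sin 25° = 6.16×10⁻⁵ s⁻¹
Pressure gradient: |∂P/∂n| = 300 Pa / 570000 m = 5.26×10⁻⁴ Pa/m
Geostrophic balance (pressure-gradient force = Coriolis force):
V_g = (1/(fρ)) |∂P/∂n| = 5.26×10⁻⁴ / (6.16×10⁻⁵ × 1.08) = 7.91 m/s
Converting: 7.91 m/s × 3.6 = 28.5 km/h

28.5 km/h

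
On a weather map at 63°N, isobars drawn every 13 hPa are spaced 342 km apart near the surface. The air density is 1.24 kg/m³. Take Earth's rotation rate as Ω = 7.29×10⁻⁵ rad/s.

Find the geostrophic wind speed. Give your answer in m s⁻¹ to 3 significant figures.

Coriolis parameter at 63°N:
f = 2Ω sin φ = 2 × 7.29×10⁻⁵ × sin 63° = 1.30×10⁻⁴ s⁻¹
Pressure gradient: |∂P/∂n| = 1300 Pa / 342000 m = 3.80×10⁻³ Pa/m
Geostrophic balance (pressure-gradient force = Coriolis force):
V_g = (1/(fρ)) |∂P/∂n| = 3.80×10⁻³ / (1.30×10⁻⁴ × 1.24) = 23.6 m/s

23.6 m s⁻¹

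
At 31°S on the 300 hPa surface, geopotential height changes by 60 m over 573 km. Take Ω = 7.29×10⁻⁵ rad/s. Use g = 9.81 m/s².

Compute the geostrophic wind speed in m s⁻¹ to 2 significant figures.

Coriolis parameter at 31°S:
f = 2Ω sin φ = 2 × 7.29×10⁻⁵ × sin 31° = 7.51×10⁻⁵ s⁻¹
Height gradient: |∂Z/∂n| = 60 m / 573000 m = 1.05×10⁻⁴
On a pressure surface, geostrophic balance gives V_g = (g/f)|∂Z/∂n|:
V_g = 9.81 × 1.05×10⁻⁴ / 7.51×10⁻⁵ = 13.7 m/s

14 m s⁻¹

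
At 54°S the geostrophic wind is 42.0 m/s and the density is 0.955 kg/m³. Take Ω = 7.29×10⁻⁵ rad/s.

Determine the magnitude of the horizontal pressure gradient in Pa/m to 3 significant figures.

Coriolis parameter at 54°S:
f = 2Ω sin φ = 2 × 7.29×10⁻⁵ × sin 54° = 1.18×10⁻⁴ s⁻¹
Geostrophic balance rearranged: |∂P/∂n| = f ρ V_g
|∂P/∂n| = 1.18×10⁻⁴ × 0.955 × 42.0 = 4.73×10⁻³ Pa/m

4.73×10⁻³ Pa/m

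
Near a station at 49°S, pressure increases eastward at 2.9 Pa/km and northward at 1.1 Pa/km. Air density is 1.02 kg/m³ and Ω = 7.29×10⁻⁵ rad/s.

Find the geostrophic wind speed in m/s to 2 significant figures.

Coriolis parameter at 49°S:
f = 2Ω sin φ = 2 × 7.29×10⁻⁵ × sin 49° = 1.10×10⁻⁴ s⁻¹
In the Southern Hemisphere f is negative: f = −1.10×10⁻⁴ s⁻¹.
Component geostrophic relations (x east, y north):
u_g = −(1/(fρ)) ∂P/∂y,  v_g = (1/(fρ)) ∂P/∂x
u_g = −(1.1×10⁻³)/(−1.10×10⁻⁴ × 1.02) = 9.80 m/s;  v_g = (2.9×10⁻³)/(−1.10×10⁻⁴ × 1.02) = −25.8 m/s
|V_g| = √(u_g² + v_g²) = 27.6 m/s

28 m/s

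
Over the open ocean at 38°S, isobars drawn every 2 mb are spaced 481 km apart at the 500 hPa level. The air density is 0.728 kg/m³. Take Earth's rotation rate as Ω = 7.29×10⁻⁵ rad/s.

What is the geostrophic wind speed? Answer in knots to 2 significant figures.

12 knots

Coriolis parameter at 38°S:
f = 2Ω sin φ = 2 × 7.29×10⁻⁵ × sin 38° = 8.98×10⁻⁵ s⁻¹
Pressure gradient: |∂P/∂n| = 200 Pa / 481000 m = 4.16×10⁻⁴ Pa/m
Geostrophic balance (pressure-gradient force = Coriolis force):
V_g = (1/(fρ)) |∂P/∂n| = 4.16×10⁻⁴ / (8.98×10⁻⁵ × 0.728) = 6.36 m/s
Converting: 6.36 m/s × 1.944 = 12 knots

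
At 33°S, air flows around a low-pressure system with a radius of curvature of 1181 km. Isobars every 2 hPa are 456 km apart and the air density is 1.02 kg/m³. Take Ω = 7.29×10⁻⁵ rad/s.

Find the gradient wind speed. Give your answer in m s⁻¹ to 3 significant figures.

Coriolis parameter at 33°S:
f = 2Ω sin φ = 2 × 7.29×10⁻⁵ × sin 33° = 7.94×10⁻⁵ s⁻¹
Pressure gradient: |∂P/∂n| = 200 Pa / 456000 m = 4.39×10⁻⁴ Pa/m
Geostrophic speed: V_g = |∂P/∂n|/(fρ) = 4.39×10⁻⁴/(7.94×10⁻⁵ × 1.02) = 5.42 m/s
Around a low, centrifugal force acts outward with Coriolis, so pressure-gradient force balances both:
(1/ρ)|∂P/∂n| = fV + V²/R  →  V² + fR·V − fR·V_g = 0
With fR = 7.94×10⁻⁵ × 1181×10³ m = 93.8 m/s:
V = [−fR + √((fR)² + 4 fR V_g)]/2 = [−93.8 + √(93.8² + 4×93.8×5.42)]/2 = 5.13 m/s
Subgeostrophic (V < V_g = 5.42 m/s), as expected around a low.

5.13 m s⁻¹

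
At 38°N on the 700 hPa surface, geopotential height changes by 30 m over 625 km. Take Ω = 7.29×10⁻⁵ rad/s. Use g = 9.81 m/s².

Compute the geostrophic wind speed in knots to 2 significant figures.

10 knots

Coriolis parameter at 38°N:
f = 2Ω sin φ = 2 × 7.29×10⁻⁵ × sin 38° = 8.98×10⁻⁵ s⁻¹
Height gradient: |∂Z/∂n| = 30 m / 625000 m = 4.80×10⁻⁵
On a pressure surface, geostrophic balance gives V_g = (g/f)|∂Z/∂n|:
V_g = 9.81 × 4.80×10⁻⁵ / 8.98×10⁻⁵ = 5.25 m/s
Converting: 5.25 m/s × 1.944 = 10 knots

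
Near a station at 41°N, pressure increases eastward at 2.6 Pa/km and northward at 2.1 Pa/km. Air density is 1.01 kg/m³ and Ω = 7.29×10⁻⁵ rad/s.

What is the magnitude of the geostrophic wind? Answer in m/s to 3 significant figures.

Coriolis parameter at 41°N:
f = 2Ω sin φ = 2 × 7.29×10⁻⁵ × sin 41° = 9.57×10⁻⁵ s⁻¹
Component geostrophic relations (x east, y north):
u_g = −(1/(fρ)) ∂P/∂y,  v_g = (1/(fρ)) ∂P/∂x
u_g = −(2.1×10⁻³)/(9.57×10⁻⁵ × 1.01) = −21.7 m/s;  v_g = (2.6×10⁻³)/(9.57×10⁻⁵ × 1.01) = 26.9 m/s
|V_g| = √(u_g² + v_g²) = 34.6 m/s

34.6 m/s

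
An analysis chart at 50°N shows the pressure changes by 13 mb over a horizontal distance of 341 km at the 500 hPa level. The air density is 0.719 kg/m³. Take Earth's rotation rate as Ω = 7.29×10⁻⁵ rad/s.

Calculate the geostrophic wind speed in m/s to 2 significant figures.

47 m/s

Coriolis parameter at 50°N:
f = 2Ω sin φ = 2 × 7.29×10⁻⁵ × sin 50° = 1.12×10⁻⁴ s⁻¹
Pressure gradient: |∂P/∂n| = 1300 Pa / 341000 m = 3.81×10⁻³ Pa/m
Geostrophic balance (pressure-gradient force = Coriolis force):
V_g = (1/(fρ)) |∂P/∂n| = 3.81×10⁻³ / (1.12×10⁻⁴ × 0.719) = 47.5 m/s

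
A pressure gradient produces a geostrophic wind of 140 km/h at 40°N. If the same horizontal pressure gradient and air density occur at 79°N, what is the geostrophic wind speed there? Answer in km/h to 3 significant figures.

With the same pressure gradient and density, V_g ∝ 1/f ∝ 1/sin φ.
V₂ = V₁ · sin φ₁ / sin φ₂ = 140 × sin 40° / sin 79°
V₂ = 140 × 0.6428/0.9816 = 91.7 km/h

91.7 km/h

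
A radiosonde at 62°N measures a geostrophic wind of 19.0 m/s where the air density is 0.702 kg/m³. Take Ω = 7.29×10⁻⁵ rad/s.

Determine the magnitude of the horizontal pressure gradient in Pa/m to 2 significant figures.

1.7×10⁻³ Pa/m

Coriolis parameter at 62°N:
f = 2Ω sin φ = 2 × 7.29×10⁻⁵ × sin 62° = 1.29×10⁻⁴ s⁻¹
Geostrophic balance rearranged: |∂P/∂n| = f ρ V_g
|∂P/∂n| = 1.29×10⁻⁴ × 0.702 × 19.0 = 1.72×10⁻³ Pa/m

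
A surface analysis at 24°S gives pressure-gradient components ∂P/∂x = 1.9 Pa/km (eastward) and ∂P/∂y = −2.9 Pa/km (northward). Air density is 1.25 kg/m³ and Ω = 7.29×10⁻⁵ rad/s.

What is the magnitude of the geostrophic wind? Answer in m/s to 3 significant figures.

46.8 m/s

Coriolis parameter at 24°S:
f = 2Ω sin φ = 2 × 7.29×10⁻⁵ × sin 24° = 5.93×10⁻⁵ s⁻¹
In the Southern Hemisphere f is negative: f = −5.93×10⁻⁵ s⁻¹.
Component geostrophic relations (x east, y north):
u_g = −(1/(fρ)) ∂P/∂y,  v_g = (1/(fρ)) ∂P/∂x
u_g = −(−2.9×10⁻³)/(−5.93×10⁻⁵ × 1.25) = −39.1 m/s;  v_g = (1.9×10⁻³)/(−5.93×10⁻⁵ × 1.25) = −25.6 m/s
|V_g| = √(u_g² + v_g²) = 46.8 m/s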